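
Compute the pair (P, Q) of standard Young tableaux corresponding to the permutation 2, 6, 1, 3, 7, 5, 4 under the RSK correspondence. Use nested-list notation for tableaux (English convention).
P = [[1, 3, 4], [2, 5, 7], [6]], Q = [[1, 2, 5], [3, 4, 6], [7]]

Insert each entry of the permutation into P by Schensted row insertion, recording in Q the position of each new cell.

Insert 2: appended to row 1. P = [[2]], Q = [[1]].
Insert 6: appended to row 1. P = [[2, 6]], Q = [[1, 2]].
Insert 1: 1 bumps 2 from row 1; 2 starts row 2. P = [[1, 6], [2]], Q = [[1, 2], [3]].
Insert 3: 3 bumps 6 from row 1; 6 appends to row 2. P = [[1, 3], [2, 6]], Q = [[1, 2], [3, 4]].
Insert 7: appended to row 1. P = [[1, 3, 7], [2, 6]], Q = [[1, 2, 5], [3, 4]].
Insert 5: 5 bumps 7 from row 1; 7 appends to row 2. P = [[1, 3, 5], [2, 6, 7]], Q = [[1, 2, 5], [3, 4, 6]].
Insert 4: 4 bumps 5 from row 1; 5 bumps 6 from row 2; 6 starts row 3. P = [[1, 3, 4], [2, 5, 7], [6]], Q = [[1, 2, 5], [3, 4, 6], [7]].

So P = [[1, 3, 4], [2, 5, 7], [6]], Q = [[1, 2, 5], [3, 4, 6], [7]].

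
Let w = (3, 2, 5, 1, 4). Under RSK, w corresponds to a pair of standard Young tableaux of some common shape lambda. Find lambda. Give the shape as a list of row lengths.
[2, 2, 1]

Row-insert each entry into an empty tableau.

After inserting 3: P = [[3]].
After inserting 2: P = [[2], [3]].
After inserting 5: P = [[2, 5], [3]].
After inserting 1: P = [[1, 5], [2], [3]].
After inserting 4: P = [[1, 4], [2, 5], [3]].

The final insertion tableau P = [[1, 4], [2, 5], [3]] has shape [2, 2, 1].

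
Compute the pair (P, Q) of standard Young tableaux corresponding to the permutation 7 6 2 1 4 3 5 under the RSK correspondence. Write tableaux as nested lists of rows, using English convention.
P = [[1, 3, 5], [2, 4], [6], [7]], Q = [[1, 5, 7], [2, 6], [3], [4]]

Insert each entry of the permutation into P by Schensted row insertion, recording in Q the position of each new cell.

Insert 7: appended to row 1. P = [[7]].
Insert 6: 6 bumps 7 from row 1; 7 starts row 2. P = [[6], [7]].
Insert 2: 2 bumps 6 from row 1; 6 bumps 7 from row 2; 7 starts row 3. P = [[2], [6], [7]].
Insert 1: 1 bumps 2 from row 1; 2 bumps 6 from row 2; 6 bumps 7 from row 3; 7 starts row 4. P = [[1], [2], [6], [7]].
Insert 4: appended to row 1. P = [[1, 4], [2], [6], [7]].
Insert 3: 3 bumps 4 from row 1; 4 appends to row 2. P = [[1, 3], [2, 4], [6], [7]].
Insert 5: appended to row 1. P = [[1, 3, 5], [2, 4], [6], [7]].

So P = [[1, 3, 5], [2, 4], [6], [7]], Q = [[1, 5, 7], [2, 6], [3], [4]].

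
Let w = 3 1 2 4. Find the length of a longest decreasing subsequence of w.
2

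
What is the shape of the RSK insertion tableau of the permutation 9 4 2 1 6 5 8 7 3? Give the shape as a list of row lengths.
Row-insert each entry into an empty tableau.

After inserting 9: P = [[9]].
After inserting 4: P = [[4], [9]].
After inserting 2: P = [[2], [4], [9]].
After inserting 1: P = [[1], [2], [4], [9]].
After inserting 6: P = [[1, 6], [2], [4], [9]].
After inserting 5: P = [[1, 5], [2, 6], [4], [9]].
After inserting 8: P = [[1, 5, 8], [2, 6], [4], [9]].
After inserting 7: P = [[1, 5, 7], [2, 6, 8], [4], [9]].
After inserting 3: P = [[1, 3, 7], [2, 5, 8], [4, 6], [9]].

The final insertion tableau P = [[1, 3, 7], [2, 5, 8], [4, 6], [9]] has shape [3, 3, 2, 1].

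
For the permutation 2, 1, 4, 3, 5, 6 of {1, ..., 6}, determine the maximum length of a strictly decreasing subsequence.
2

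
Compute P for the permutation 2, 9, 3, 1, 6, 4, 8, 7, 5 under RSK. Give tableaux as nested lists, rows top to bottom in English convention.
P = [[1, 3, 4, 5], [2, 6, 7], [8], [9]]

Insert 2: appended to row 1. P = [[2]].
Insert 9: appended to row 1. P = [[2, 9]].
Insert 3: 3 bumps 9 from row 1; 9 starts row 2. P = [[2, 3], [9]].
Insert 1: 1 bumps 2 from row 1; 2 bumps 9 from row 2; 9 starts row 3. P = [[1, 3], [2], [9]].
Insert 6: appended to row 1. P = [[1, 3, 6], [2], [9]].
Insert 4: 4 bumps 6 from row 1; 6 appends to row 2. P = [[1, 3, 4], [2, 6], [9]].
Insert 8: appended to row 1. P = [[1, 3, 4, 8], [2, 6], [9]].
Insert 7: 7 bumps 8 from row 1; 8 appends to row 2. P = [[1, 3, 4, 7], [2, 6, 8], [9]].
Insert 5: 5 bumps 7 from row 1; 7 bumps 8 from row 2; 8 bumps 9 from row 3; 9 starts row 4. P = [[1, 3, 4, 5], [2, 6, 7], [8], [9]].

So P = [[1, 3, 4, 5], [2, 6, 7], [8], [9]].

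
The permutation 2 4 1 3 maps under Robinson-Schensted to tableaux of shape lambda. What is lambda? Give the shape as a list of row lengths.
Row-insert each entry into an empty tableau.

After inserting 2: P = [[2]].
After inserting 4: P = [[2, 4]].
After inserting 1: P = [[1, 4], [2]].
After inserting 3: P = [[1, 3], [2, 4]].

The final insertion tableau P = [[1, 3], [2, 4]] has shape [2, 2].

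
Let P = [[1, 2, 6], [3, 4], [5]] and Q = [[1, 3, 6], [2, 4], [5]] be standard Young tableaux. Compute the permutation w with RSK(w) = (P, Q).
3 1 5 4 2 6

Reverse RSK: for i = n, n-1, ..., 1, locate i in Q, remove the corresponding corner cell from P, and reverse-bump its entry up through P; the value ejected from row 1 is w(i).

So w = 3 1 5 4 2 6.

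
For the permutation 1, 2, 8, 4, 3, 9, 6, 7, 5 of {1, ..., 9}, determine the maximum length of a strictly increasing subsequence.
5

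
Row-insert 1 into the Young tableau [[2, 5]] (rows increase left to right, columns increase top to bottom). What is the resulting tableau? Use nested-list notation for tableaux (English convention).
[[1, 5], [2]]

In row 1, 1 replaces 2 (the leftmost entry greater than 1); 2 is bumped to row 2. 2 starts a new row 2. The new tableau is [[1, 5], [2]].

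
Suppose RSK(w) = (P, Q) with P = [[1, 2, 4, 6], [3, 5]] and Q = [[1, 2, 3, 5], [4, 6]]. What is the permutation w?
1 3 5 2 6 4

Reverse RSK: for i = n, n-1, ..., 1, locate i in Q, remove the corresponding corner cell from P, and reverse-bump its entry up through P; the value ejected from row 1 is w(i).

So w = 1 3 5 2 6 4.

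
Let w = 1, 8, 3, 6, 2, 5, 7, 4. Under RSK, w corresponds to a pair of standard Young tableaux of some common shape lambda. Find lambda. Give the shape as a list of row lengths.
Row-insert each entry into an empty tableau.

After inserting 1: P = [[1]].
After inserting 8: P = [[1, 8]].
After inserting 3: P = [[1, 3], [8]].
After inserting 6: P = [[1, 3, 6], [8]].
After inserting 2: P = [[1, 2, 6], [3], [8]].
After inserting 5: P = [[1, 2, 5], [3, 6], [8]].
After inserting 7: P = [[1, 2, 5, 7], [3, 6], [8]].
After inserting 4: P = [[1, 2, 4, 7], [3, 5], [6], [8]].

The final insertion tableau P = [[1, 2, 4, 7], [3, 5], [6], [8]] has shape [4, 2, 1, 1].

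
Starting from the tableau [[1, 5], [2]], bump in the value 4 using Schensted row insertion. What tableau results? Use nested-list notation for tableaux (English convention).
[[1, 4], [2, 5]]

In row 1, 4 replaces 5 (the leftmost entry greater than 4); 5 is bumped to row 2. 5 is appended to row 2. The new tableau is [[1, 4], [2, 5]].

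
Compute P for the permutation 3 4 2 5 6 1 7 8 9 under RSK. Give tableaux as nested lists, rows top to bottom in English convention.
Insert 3: appended to row 1. P = [[3]].
Insert 4: appended to row 1. P = [[3, 4]].
Insert 2: 2 bumps 3 from row 1; 3 starts row 2. P = [[2, 4], [3]].
Insert 5: appended to row 1. P = [[2, 4, 5], [3]].
Insert 6: appended to row 1. P = [[2, 4, 5, 6], [3]].
Insert 1: 1 bumps 2 from row 1; 2 bumps 3 from row 2; 3 starts row 3. P = [[1, 4, 5, 6], [2], [3]].
Insert 7: appended to row 1. P = [[1, 4, 5, 6, 7], [2], [3]].
Insert 8: appended to row 1. P = [[1, 4, 5, 6, 7, 8], [2], [3]].
Insert 9: appended to row 1. P = [[1, 4, 5, 6, 7, 8, 9], [2], [3]].

So P = [[1, 4, 5, 6, 7, 8, 9], [2], [3]].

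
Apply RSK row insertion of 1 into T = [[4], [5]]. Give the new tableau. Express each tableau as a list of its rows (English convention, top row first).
[[1], [4], [5]]

In row 1, 1 replaces 4 (the leftmost entry greater than 1); 4 is bumped to row 2. In row 2, 4 replaces 5 (the leftmost entry greater than 4); 5 is bumped to row 3. 5 starts a new row 3. The new tableau is [[1], [4], [5]].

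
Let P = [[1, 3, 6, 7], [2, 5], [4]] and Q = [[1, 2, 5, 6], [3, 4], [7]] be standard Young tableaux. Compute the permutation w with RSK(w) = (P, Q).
Reverse the RSK construction: for i from n down to 1, find the cell of Q containing i, remove the entry at that cell from P, and reverse-bump it up through P; the value ejected from row 1 is w(i).

Step i=7: Q has 7 at row 3, column 1; remove 4 from row 3 of P and reverse-bump: 4 enters row 2 and ejects 2; 2 enters row 1 and ejects 1. So w(7) = 1. P is now [[2, 3, 6, 7], [4, 5]].
Step i=6: Q has 6 at row 1, column 4; remove that cell from P, ejecting 7. So w(6) = 7. P is now [[2, 3, 6], [4, 5]].
Step i=5: Q has 5 at row 1, column 3; remove that cell from P, ejecting 6. So w(5) = 6. P is now [[2, 3], [4, 5]].
Step i=4: Q has 4 at row 2, column 2; remove 5 from row 2 of P and reverse-bump: 5 enters row 1 and ejects 3. So w(4) = 3. P is now [[2, 5], [4]].
Step i=3: Q has 3 at row 2, column 1; remove 4 from row 2 of P and reverse-bump: 4 enters row 1 and ejects 2. So w(3) = 2. P is now [[4, 5]].
Step i=2: Q has 2 at row 1, column 2; remove that cell from P, ejecting 5. So w(2) = 5. P is now [[4]].
Step i=1: Q has 1 at row 1, column 1; remove that cell from P, ejecting 4. So w(1) = 4. P is now [].

So w = 4 5 2 3 6 7 1.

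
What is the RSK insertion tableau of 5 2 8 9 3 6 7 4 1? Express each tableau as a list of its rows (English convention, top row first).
P = [[1, 3, 4, 7], [2, 6, 9], [5], [8]]

Insert 5: appended to row 1. P = [[5]].
Insert 2: 2 bumps 5 from row 1; 5 starts row 2. P = [[2], [5]].
Insert 8: appended to row 1. P = [[2, 8], [5]].
Insert 9: appended to row 1. P = [[2, 8, 9], [5]].
Insert 3: 3 bumps 8 from row 1; 8 appends to row 2. P = [[2, 3, 9], [5, 8]].
Insert 6: 6 bumps 9 from row 1; 9 appends to row 2. P = [[2, 3, 6], [5, 8, 9]].
Insert 7: appended to row 1. P = [[2, 3, 6, 7], [5, 8, 9]].
Insert 4: 4 bumps 6 from row 1; 6 bumps 8 from row 2; 8 starts row 3. P = [[2, 3, 4, 7], [5, 6, 9], [8]].
Insert 1: 1 bumps 2 from row 1; 2 bumps 5 from row 2; 5 bumps 8 from row 3; 8 starts row 4. P = [[1, 3, 4, 7], [2, 6, 9], [5], [8]].

So P = [[1, 3, 4, 7], [2, 6, 9], [5], [8]].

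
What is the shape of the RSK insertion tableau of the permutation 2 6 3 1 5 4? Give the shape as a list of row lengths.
Row-insert each entry into an empty tableau.

After inserting 2: P = [[2]].
After inserting 6: P = [[2, 6]].
After inserting 3: P = [[2, 3], [6]].
After inserting 1: P = [[1, 3], [2], [6]].
After inserting 5: P = [[1, 3, 5], [2], [6]].
After inserting 4: P = [[1, 3, 4], [2, 5], [6]].

The final insertion tableau P = [[1, 3, 4], [2, 5], [6]] has shape [3, 2, 1].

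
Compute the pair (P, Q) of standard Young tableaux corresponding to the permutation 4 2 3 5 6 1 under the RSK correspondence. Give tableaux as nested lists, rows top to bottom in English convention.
Insert each entry of the permutation into P by Schensted row insertion, recording in Q the position of each new cell.

Insert 4: appended to row 1. P = [[4]].
Insert 2: 2 bumps 4 from row 1; 4 starts row 2. P = [[2], [4]].
Insert 3: appended to row 1. P = [[2, 3], [4]].
Insert 5: appended to row 1. P = [[2, 3, 5], [4]].
Insert 6: appended to row 1. P = [[2, 3, 5, 6], [4]].
Insert 1: 1 bumps 2 from row 1; 2 bumps 4 from row 2; 4 starts row 3. P = [[1, 3, 5, 6], [2], [4]].

So P = [[1, 3, 5, 6], [2], [4]], Q = [[1, 3, 4, 5], [2], [6]].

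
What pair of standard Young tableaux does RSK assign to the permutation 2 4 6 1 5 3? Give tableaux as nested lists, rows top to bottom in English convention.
Insert each entry of the permutation into P by Schensted row insertion, recording in Q the position of each new cell.

Insert 2: appended to row 1. P = [[2]].
Insert 4: appended to row 1. P = [[2, 4]].
Insert 6: appended to row 1. P = [[2, 4, 6]].
Insert 1: 1 bumps 2 from row 1; 2 starts row 2. P = [[1, 4, 6], [2]].
Insert 5: 5 bumps 6 from row 1; 6 appends to row 2. P = [[1, 4, 5], [2, 6]].
Insert 3: 3 bumps 4 from row 1; 4 bumps 6 from row 2; 6 starts row 3. P = [[1, 3, 5], [2, 4], [6]].

So P = [[1, 3, 5], [2, 4], [6]], Q = [[1, 2, 3], [4, 5], [6]].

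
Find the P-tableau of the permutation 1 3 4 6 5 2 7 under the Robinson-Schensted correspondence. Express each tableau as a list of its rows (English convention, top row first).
P = [[1, 2, 4, 5, 7], [3], [6]]

Insert 1: appended to row 1. P = [[1]].
Insert 3: appended to row 1. P = [[1, 3]].
Insert 4: appended to row 1. P = [[1, 3, 4]].
Insert 6: appended to row 1. P = [[1, 3, 4, 6]].
Insert 5: 5 bumps 6 from row 1; 6 starts row 2. P = [[1, 3, 4, 5], [6]].
Insert 2: 2 bumps 3 from row 1; 3 bumps 6 from row 2; 6 starts row 3. P = [[1, 2, 4, 5], [3], [6]].
Insert 7: appended to row 1. P = [[1, 2, 4, 5, 7], [3], [6]].

So P = [[1, 2, 4, 5, 7], [3], [6]].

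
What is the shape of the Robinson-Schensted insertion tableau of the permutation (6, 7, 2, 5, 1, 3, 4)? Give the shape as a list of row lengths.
Row-insert each entry into an empty tableau.

After inserting 6: P = [[6]].
After inserting 7: P = [[6, 7]].
After inserting 2: P = [[2, 7], [6]].
After inserting 5: P = [[2, 5], [6, 7]].
After inserting 1: P = [[1, 5], [2, 7], [6]].
After inserting 3: P = [[1, 3], [2, 5], [6, 7]].
After inserting 4: P = [[1, 3, 4], [2, 5], [6, 7]].

The final insertion tableau P = [[1, 3, 4], [2, 5], [6, 7]] has shape [3, 2, 2].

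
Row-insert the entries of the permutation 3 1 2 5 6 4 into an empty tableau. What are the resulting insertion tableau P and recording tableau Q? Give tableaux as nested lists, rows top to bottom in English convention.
Insert each entry of the permutation into P by Schensted row insertion, recording in Q the position of each new cell.

Insert 3: appended to row 1. P = [[3]], Q = [[1]].
Insert 1: 1 bumps 3 from row 1; 3 starts row 2. P = [[1], [3]], Q = [[1], [2]].
Insert 2: appended to row 1. P = [[1, 2], [3]], Q = [[1, 3], [2]].
Insert 5: appended to row 1. P = [[1, 2, 5], [3]], Q = [[1, 3, 4], [2]].
Insert 6: appended to row 1. P = [[1, 2, 5, 6], [3]], Q = [[1, 3, 4, 5], [2]].
Insert 4: 4 bumps 5 from row 1; 5 appends to row 2. P = [[1, 2, 4, 6], [3, 5]], Q = [[1, 3, 4, 5], [2, 6]].

So P = [[1, 2, 4, 6], [3, 5]], Q = [[1, 3, 4, 5], [2, 6]].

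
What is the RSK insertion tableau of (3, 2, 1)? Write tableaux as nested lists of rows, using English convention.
P = [[1], [2], [3]]

After inserting 3: P = [[3]].
After inserting 2: P = [[2], [3]].
After inserting 1: P = [[1], [2], [3]].

So P = [[1], [2], [3]].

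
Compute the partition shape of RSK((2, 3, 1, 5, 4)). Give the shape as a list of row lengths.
[3, 2]

Row-insert each entry into an empty tableau.

After inserting 2: P = [[2]].
After inserting 3: P = [[2, 3]].
After inserting 1: P = [[1, 3], [2]].
After inserting 5: P = [[1, 3, 5], [2]].
After inserting 4: P = [[1, 3, 4], [2, 5]].

The final insertion tableau P = [[1, 3, 4], [2, 5]] has shape [3, 2].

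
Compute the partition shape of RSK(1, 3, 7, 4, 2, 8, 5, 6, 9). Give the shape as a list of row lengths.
Row-insert each entry into an empty tableau.

After inserting 1: P = [[1]].
After inserting 3: P = [[1, 3]].
After inserting 7: P = [[1, 3, 7]].
After inserting 4: P = [[1, 3, 4], [7]].
After inserting 2: P = [[1, 2, 4], [3], [7]].
After inserting 8: P = [[1, 2, 4, 8], [3], [7]].
After inserting 5: P = [[1, 2, 4, 5], [3, 8], [7]].
After inserting 6: P = [[1, 2, 4, 5, 6], [3, 8], [7]].
After inserting 9: P = [[1, 2, 4, 5, 6, 9], [3, 8], [7]].

The final insertion tableau P = [[1, 2, 4, 5, 6, 9], [3, 8], [7]] has shape [6, 2, 1].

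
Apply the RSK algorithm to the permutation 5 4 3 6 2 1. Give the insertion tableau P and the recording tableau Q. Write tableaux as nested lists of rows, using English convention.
Insert each entry of the permutation into P by Schensted row insertion, recording in Q the position of each new cell.

After inserting 5: P = [[5]].
After inserting 4: P = [[4], [5]].
After inserting 3: P = [[3], [4], [5]].
After inserting 6: P = [[3, 6], [4], [5]].
After inserting 2: P = [[2, 6], [3], [4], [5]].
After inserting 1: P = [[1, 6], [2], [3], [4], [5]].

So P = [[1, 6], [2], [3], [4], [5]], Q = [[1, 4], [2], [3], [5], [6]].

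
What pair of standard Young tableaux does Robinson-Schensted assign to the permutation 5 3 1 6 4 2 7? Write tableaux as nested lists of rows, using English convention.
Insert each entry of the permutation into P by Schensted row insertion, recording in Q the position of each new cell.

Insert 5: appended to row 1. P = [[5]].
Insert 3: 3 bumps 5 from row 1; 5 starts row 2. P = [[3], [5]].
Insert 1: 1 bumps 3 from row 1; 3 bumps 5 from row 2; 5 starts row 3. P = [[1], [3], [5]].
Insert 6: appended to row 1. P = [[1, 6], [3], [5]].
Insert 4: 4 bumps 6 from row 1; 6 appends to row 2. P = [[1, 4], [3, 6], [5]].
Insert 2: 2 bumps 4 from row 1; 4 bumps 6 from row 2; 6 appends to row 3. P = [[1, 2], [3, 4], [5, 6]].
Insert 7: appended to row 1. P = [[1, 2, 7], [3, 4], [5, 6]].

So P = [[1, 2, 7], [3, 4], [5, 6]], Q = [[1, 4, 7], [2, 5], [3, 6]].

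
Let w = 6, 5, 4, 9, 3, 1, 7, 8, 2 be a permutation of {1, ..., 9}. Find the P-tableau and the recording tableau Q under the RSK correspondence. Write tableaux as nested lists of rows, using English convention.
P = [[1, 2, 8], [3, 7], [4, 9], [5], [6]], Q = [[1, 4, 8], [2, 7], [3, 9], [5], [6]]

Insert each entry of the permutation into P by Schensted row insertion, recording in Q the position of each new cell.

After inserting 6: P = [[6]].
After inserting 5: P = [[5], [6]].
After inserting 4: P = [[4], [5], [6]].
After inserting 9: P = [[4, 9], [5], [6]].
After inserting 3: P = [[3, 9], [4], [5], [6]].
After inserting 1: P = [[1, 9], [3], [4], [5], [6]].
After inserting 7: P = [[1, 7], [3, 9], [4], [5], [6]].
After inserting 8: P = [[1, 7, 8], [3, 9], [4], [5], [6]].
After inserting 2: P = [[1, 2, 8], [3, 7], [4, 9], [5], [6]].

So P = [[1, 2, 8], [3, 7], [4, 9], [5], [6]], Q = [[1, 4, 8], [2, 7], [3, 9], [5], [6]].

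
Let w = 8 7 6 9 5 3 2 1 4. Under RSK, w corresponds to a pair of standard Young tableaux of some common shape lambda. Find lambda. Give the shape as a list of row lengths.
[2, 2, 1, 1, 1, 1, 1]

Row-insert each entry into an empty tableau.

After inserting 8: P = [[8]].
After inserting 7: P = [[7], [8]].
After inserting 6: P = [[6], [7], [8]].
After inserting 9: P = [[6, 9], [7], [8]].
After inserting 5: P = [[5, 9], [6], [7], [8]].
After inserting 3: P = [[3, 9], [5], [6], [7], [8]].
After inserting 2: P = [[2, 9], [3], [5], [6], [7], [8]].
After inserting 1: P = [[1, 9], [2], [3], [5], [6], [7], [8]].
After inserting 4: P = [[1, 4], [2, 9], [3], [5], [6], [7], [8]].

The final insertion tableau P = [[1, 4], [2, 9], [3], [5], [6], [7], [8]] has shape [2, 2, 1, 1, 1, 1, 1].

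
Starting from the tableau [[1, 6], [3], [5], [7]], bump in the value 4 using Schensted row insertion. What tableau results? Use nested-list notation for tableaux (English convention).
In row 1, 4 replaces 6 (the leftmost entry greater than 4); 6 is bumped to row 2. 6 is appended to row 2. The new tableau is [[1, 4], [3, 6], [5], [7]].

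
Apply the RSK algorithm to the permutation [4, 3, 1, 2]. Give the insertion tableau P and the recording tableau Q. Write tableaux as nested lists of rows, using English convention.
Insert each entry of the permutation into P by Schensted row insertion, recording in Q the position of each new cell.

Insert 4: appended to row 1. P = [[4]].
Insert 3: 3 bumps 4 from row 1; 4 starts row 2. P = [[3], [4]].
Insert 1: 1 bumps 3 from row 1; 3 bumps 4 from row 2; 4 starts row 3. P = [[1], [3], [4]].
Insert 2: appended to row 1. P = [[1, 2], [3], [4]].

So P = [[1, 2], [3], [4]], Q = [[1, 4], [2], [3]].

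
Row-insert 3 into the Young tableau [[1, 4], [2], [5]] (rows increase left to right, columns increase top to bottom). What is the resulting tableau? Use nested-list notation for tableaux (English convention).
[[1, 3], [2, 4], [5]]

In row 1, 3 replaces 4 (the leftmost entry greater than 3); 4 is bumped to row 2. 4 is appended to row 2. The new tableau is [[1, 3], [2, 4], [5]].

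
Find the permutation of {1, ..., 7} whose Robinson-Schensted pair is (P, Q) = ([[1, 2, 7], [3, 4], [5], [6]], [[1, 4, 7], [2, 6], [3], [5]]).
6 5 3 4 1 2 7

Reverse RSK: for i = n, n-1, ..., 1, locate i in Q, remove the corresponding corner cell from P, and reverse-bump its entry up through P; the value ejected from row 1 is w(i).

So w = 6 5 3 4 1 2 7.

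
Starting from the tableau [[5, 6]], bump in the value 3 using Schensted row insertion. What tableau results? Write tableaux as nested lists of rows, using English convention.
[[3, 6], [5]]

In row 1, 3 replaces 5 (the leftmost entry greater than 3); 5 is bumped to row 2. 5 starts a new row 2. The new tableau is [[3, 6], [5]].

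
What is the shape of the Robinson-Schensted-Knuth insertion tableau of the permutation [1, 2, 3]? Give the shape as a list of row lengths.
Row-insert each entry into an empty tableau.

After inserting 1: P = [[1]].
After inserting 2: P = [[1, 2]].
After inserting 3: P = [[1, 2, 3]].

The final insertion tableau P = [[1, 2, 3]] has shape [3].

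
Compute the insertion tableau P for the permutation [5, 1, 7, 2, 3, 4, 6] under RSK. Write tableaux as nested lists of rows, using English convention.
P = [[1, 2, 3, 4, 6], [5, 7]]

After inserting 5: P = [[5]].
After inserting 1: P = [[1], [5]].
After inserting 7: P = [[1, 7], [5]].
After inserting 2: P = [[1, 2], [5, 7]].
After inserting 3: P = [[1, 2, 3], [5, 7]].
After inserting 4: P = [[1, 2, 3, 4], [5, 7]].
After inserting 6: P = [[1, 2, 3, 4, 6], [5, 7]].

So P = [[1, 2, 3, 4, 6], [5, 7]].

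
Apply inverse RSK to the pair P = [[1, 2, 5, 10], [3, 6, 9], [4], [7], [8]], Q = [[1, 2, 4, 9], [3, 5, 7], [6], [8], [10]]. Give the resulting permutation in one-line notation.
Reverse RSK: for i = n, n-1, ..., 1, locate i in Q, remove the corresponding corner cell from P, and reverse-bump its entry up through P; the value ejected from row 1 is w(i).

So w = 4 8 1 9 7 3 6 5 10 2.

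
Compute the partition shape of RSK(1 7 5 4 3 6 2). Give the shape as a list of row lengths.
Row-insert each entry into an empty tableau.

After inserting 1: P = [[1]].
After inserting 7: P = [[1, 7]].
After inserting 5: P = [[1, 5], [7]].
After inserting 4: P = [[1, 4], [5], [7]].
After inserting 3: P = [[1, 3], [4], [5], [7]].
After inserting 6: P = [[1, 3, 6], [4], [5], [7]].
After inserting 2: P = [[1, 2, 6], [3], [4], [5], [7]].

The final insertion tableau P = [[1, 2, 6], [3], [4], [5], [7]] has shape [3, 1, 1, 1, 1].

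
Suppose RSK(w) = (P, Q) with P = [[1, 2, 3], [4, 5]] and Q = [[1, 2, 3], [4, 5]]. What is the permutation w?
Reverse the RSK construction: for i from n down to 1, find the cell of Q containing i, remove the entry at that cell from P, and reverse-bump it up through P; the value ejected from row 1 is w(i).

Step i=5: Q has 5 at row 2, column 2; remove 5 from row 2 of P and reverse-bump: 5 enters row 1 and ejects 3. So w(5) = 3. P is now [[1, 2, 5], [4]].
Step i=4: Q has 4 at row 2, column 1; remove 4 from row 2 of P and reverse-bump: 4 enters row 1 and ejects 2. So w(4) = 2. P is now [[1, 4, 5]].
Step i=3: Q has 3 at row 1, column 3; remove that cell from P, ejecting 5. So w(3) = 5. P is now [[1, 4]].
Step i=2: Q has 2 at row 1, column 2; remove that cell from P, ejecting 4. So w(2) = 4. P is now [[1]].
Step i=1: Q has 1 at row 1, column 1; remove that cell from P, ejecting 1. So w(1) = 1. P is now [].

So w = 1 4 5 2 3.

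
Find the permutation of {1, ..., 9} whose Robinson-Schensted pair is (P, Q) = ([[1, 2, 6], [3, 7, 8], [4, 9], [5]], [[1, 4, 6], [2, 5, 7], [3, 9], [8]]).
Reverse the RSK construction: for i from n down to 1, find the cell of Q containing i, remove the entry at that cell from P, and reverse-bump it up through P; the value ejected from row 1 is w(i).

Step i=9: Q has 9 at row 3, column 2; remove 9 from row 3 of P and reverse-bump: 9 enters row 2 and ejects 8; 8 enters row 1 and ejects 6. So w(9) = 6. P is now [[1, 2, 8], [3, 7, 9], [4], [5]].
Step i=8: Q has 8 at row 4, column 1; remove 5 from row 4 of P and reverse-bump: 5 enters row 3 and ejects 4; 4 enters row 2 and ejects 3; 3 enters row 1 and ejects 2. So w(8) = 2. P is now [[1, 3, 8], [4, 7, 9], [5]].
Step i=7: Q has 7 at row 2, column 3; remove 9 from row 2 of P and reverse-bump: 9 enters row 1 and ejects 8. So w(7) = 8. P is now [[1, 3, 9], [4, 7], [5]].
Step i=6: Q has 6 at row 1, column 3; remove that cell from P, ejecting 9. So w(6) = 9. P is now [[1, 3], [4, 7], [5]].
Step i=5: Q has 5 at row 2, column 2; remove 7 from row 2 of P and reverse-bump: 7 enters row 1 and ejects 3. So w(5) = 3. P is now [[1, 7], [4], [5]].
Step i=4: Q has 4 at row 1, column 2; remove that cell from P, ejecting 7. So w(4) = 7. P is now [[1], [4], [5]].
Step i=3: Q has 3 at row 3, column 1; remove 5 from row 3 of P and reverse-bump: 5 enters row 2 and ejects 4; 4 enters row 1 and ejects 1. So w(3) = 1. P is now [[4], [5]].
Step i=2: Q has 2 at row 2, column 1; remove 5 from row 2 of P and reverse-bump: 5 enters row 1 and ejects 4. So w(2) = 4. P is now [[5]].
Step i=1: Q has 1 at row 1, column 1; remove that cell from P, ejecting 5. So w(1) = 5. P is now [].

So w = 5 4 1 7 3 9 8 2 6.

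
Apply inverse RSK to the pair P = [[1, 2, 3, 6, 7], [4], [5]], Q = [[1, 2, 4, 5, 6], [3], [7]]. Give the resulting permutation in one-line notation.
Reverse the RSK construction: for i from n down to 1, find the cell of Q containing i, remove the entry at that cell from P, and reverse-bump it up through P; the value ejected from row 1 is w(i).

Step i=7: Q has 7 at row 3, column 1; remove 5 from row 3 of P and reverse-bump: 5 enters row 2 and ejects 4; 4 enters row 1 and ejects 3. So w(7) = 3. P is now [[1, 2, 4, 6, 7], [5]].
Step i=6: Q has 6 at row 1, column 5; remove that cell from P, ejecting 7. So w(6) = 7. P is now [[1, 2, 4, 6], [5]].
Step i=5: Q has 5 at row 1, column 4; remove that cell from P, ejecting 6. So w(5) = 6. P is now [[1, 2, 4], [5]].
Step i=4: Q has 4 at row 1, column 3; remove that cell from P, ejecting 4. So w(4) = 4. P is now [[1, 2], [5]].
Step i=3: Q has 3 at row 2, column 1; remove 5 from row 2 of P and reverse-bump: 5 enters row 1 and ejects 2. So w(3) = 2. P is now [[1, 5]].
Step i=2: Q has 2 at row 1, column 2; remove that cell from P, ejecting 5. So w(2) = 5. P is now [[1]].
Step i=1: Q has 1 at row 1, column 1; remove that cell from P, ejecting 1. So w(1) = 1. P is now [].

So w = 1 5 2 4 6 7 3.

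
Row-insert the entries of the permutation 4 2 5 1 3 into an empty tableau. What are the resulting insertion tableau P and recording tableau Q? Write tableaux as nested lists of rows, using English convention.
P = [[1, 3], [2, 5], [4]], Q = [[1, 3], [2, 5], [4]]

Insert each entry of the permutation into P by Schensted row insertion, recording in Q the position of each new cell.

Insert 4: appended to row 1. P = [[4]].
Insert 2: 2 bumps 4 from row 1; 4 starts row 2. P = [[2], [4]].
Insert 5: appended to row 1. P = [[2, 5], [4]].
Insert 1: 1 bumps 2 from row 1; 2 bumps 4 from row 2; 4 starts row 3. P = [[1, 5], [2], [4]].
Insert 3: 3 bumps 5 from row 1; 5 appends to row 2. P = [[1, 3], [2, 5], [4]].

So P = [[1, 3], [2, 5], [4]], Q = [[1, 3], [2, 5], [4]].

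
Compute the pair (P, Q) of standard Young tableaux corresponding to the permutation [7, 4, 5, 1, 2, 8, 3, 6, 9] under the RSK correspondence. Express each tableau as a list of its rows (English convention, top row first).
Insert each entry of the permutation into P by Schensted row insertion, recording in Q the position of each new cell.

After inserting 7: P = [[7]].
After inserting 4: P = [[4], [7]].
After inserting 5: P = [[4, 5], [7]].
After inserting 1: P = [[1, 5], [4], [7]].
After inserting 2: P = [[1, 2], [4, 5], [7]].
After inserting 8: P = [[1, 2, 8], [4, 5], [7]].
After inserting 3: P = [[1, 2, 3], [4, 5, 8], [7]].
After inserting 6: P = [[1, 2, 3, 6], [4, 5, 8], [7]].
After inserting 9: P = [[1, 2, 3, 6, 9], [4, 5, 8], [7]].

So P = [[1, 2, 3, 6, 9], [4, 5, 8], [7]], Q = [[1, 3, 6, 8, 9], [2, 5, 7], [4]].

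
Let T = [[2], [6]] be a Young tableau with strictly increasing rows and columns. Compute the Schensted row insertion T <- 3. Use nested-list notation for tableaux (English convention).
[[2, 3], [6]]

3 is larger than every entry of row 1, so it is appended to row 1. The new tableau is [[2, 3], [6]].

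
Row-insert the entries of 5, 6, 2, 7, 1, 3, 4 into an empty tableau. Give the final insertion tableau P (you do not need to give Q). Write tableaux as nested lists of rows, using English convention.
After inserting 5: P = [[5]].
After inserting 6: P = [[5, 6]].
After inserting 2: P = [[2, 6], [5]].
After inserting 7: P = [[2, 6, 7], [5]].
After inserting 1: P = [[1, 6, 7], [2], [5]].
After inserting 3: P = [[1, 3, 7], [2, 6], [5]].
After inserting 4: P = [[1, 3, 4], [2, 6, 7], [5]].

So P = [[1, 3, 4], [2, 6, 7], [5]].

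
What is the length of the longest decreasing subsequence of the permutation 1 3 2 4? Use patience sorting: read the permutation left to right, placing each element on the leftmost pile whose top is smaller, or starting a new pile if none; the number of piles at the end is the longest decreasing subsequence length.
1: new pile. tops = [1]
3: onto pile 1 (replacing 1). tops = [3]
2: new pile. tops = [3, 2]
4: onto pile 1 (replacing 3). tops = [4, 2]

2 piles, so the longest decreasing subsequence has length 2.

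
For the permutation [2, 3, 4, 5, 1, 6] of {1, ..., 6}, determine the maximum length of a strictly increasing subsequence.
5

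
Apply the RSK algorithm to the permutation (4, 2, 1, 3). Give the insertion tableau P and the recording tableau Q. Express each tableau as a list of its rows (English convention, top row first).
P = [[1, 3], [2], [4]], Q = [[1, 4], [2], [3]]

Insert each entry of the permutation into P by Schensted row insertion, recording in Q the position of each new cell.

Insert 4: appended to row 1. P = [[4]].
Insert 2: 2 bumps 4 from row 1; 4 starts row 2. P = [[2], [4]].
Insert 1: 1 bumps 2 from row 1; 2 bumps 4 from row 2; 4 starts row 3. P = [[1], [2], [4]].
Insert 3: appended to row 1. P = [[1, 3], [2], [4]].

So P = [[1, 3], [2], [4]], Q = [[1, 4], [2], [3]].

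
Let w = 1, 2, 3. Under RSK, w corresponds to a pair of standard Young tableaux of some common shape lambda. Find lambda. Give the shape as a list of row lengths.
Row-insert each entry into an empty tableau.

After inserting 1: P = [[1]].
After inserting 2: P = [[1, 2]].
After inserting 3: P = [[1, 2, 3]].

The final insertion tableau P = [[1, 2, 3]] has shape [3].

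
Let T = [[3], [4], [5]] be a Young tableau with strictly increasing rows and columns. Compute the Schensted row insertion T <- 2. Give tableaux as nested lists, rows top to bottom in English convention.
[[2], [3], [4], [5]]

In row 1, 2 replaces 3 (the leftmost entry greater than 2); 3 is bumped to row 2. In row 2, 3 replaces 4 (the leftmost entry greater than 3); 4 is bumped to row 3. In row 3, 4 replaces 5 (the leftmost entry greater than 4); 5 is bumped to row 4. 5 starts a new row 4. The new tableau is [[2], [3], [4], [5]].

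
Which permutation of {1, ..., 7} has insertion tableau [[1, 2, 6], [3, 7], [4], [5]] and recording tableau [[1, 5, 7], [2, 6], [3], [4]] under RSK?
5 4 3 1 7 2 6

Reverse RSK: for i = n, n-1, ..., 1, locate i in Q, remove the corresponding corner cell from P, and reverse-bump its entry up through P; the value ejected from row 1 is w(i).

So w = 5 4 3 1 7 2 6.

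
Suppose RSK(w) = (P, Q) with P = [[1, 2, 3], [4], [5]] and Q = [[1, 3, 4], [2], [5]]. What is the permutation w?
Reverse the RSK construction: for i from n down to 1, find the cell of Q containing i, remove the entry at that cell from P, and reverse-bump it up through P; the value ejected from row 1 is w(i).

Step i=5: Q has 5 at row 3, column 1; remove 5 from row 3 of P and reverse-bump: 5 enters row 2 and ejects 4; 4 enters row 1 and ejects 3. So w(5) = 3. P is now [[1, 2, 4], [5]].
Step i=4: Q has 4 at row 1, column 3; remove that cell from P, ejecting 4. So w(4) = 4. P is now [[1, 2], [5]].
Step i=3: Q has 3 at row 1, column 2; remove that cell from P, ejecting 2. So w(3) = 2. P is now [[1], [5]].
Step i=2: Q has 2 at row 2, column 1; remove 5 from row 2 of P and reverse-bump: 5 enters row 1 and ejects 1. So w(2) = 1. P is now [[5]].
Step i=1: Q has 1 at row 1, column 1; remove that cell from P, ejecting 5. So w(1) = 5. P is now [].

So w = 5 1 2 4 3.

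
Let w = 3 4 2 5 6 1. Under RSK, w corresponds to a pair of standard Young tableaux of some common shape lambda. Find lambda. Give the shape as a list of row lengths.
[4, 1, 1]

RSK row insertion gives P = [[1, 4, 5, 6], [2], [3]], which has shape [4, 1, 1].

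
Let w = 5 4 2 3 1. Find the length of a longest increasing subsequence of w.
2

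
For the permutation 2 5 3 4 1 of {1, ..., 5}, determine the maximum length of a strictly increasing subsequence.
3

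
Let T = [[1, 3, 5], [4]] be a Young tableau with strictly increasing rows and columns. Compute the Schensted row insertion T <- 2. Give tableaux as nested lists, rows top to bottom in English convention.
In row 1, 2 replaces 3 (the leftmost entry greater than 2); 3 is bumped to row 2. In row 2, 3 replaces 4 (the leftmost entry greater than 3); 4 is bumped to row 3. 4 starts a new row 3. The new tableau is [[1, 2, 5], [3], [4]].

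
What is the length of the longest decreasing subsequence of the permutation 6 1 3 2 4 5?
3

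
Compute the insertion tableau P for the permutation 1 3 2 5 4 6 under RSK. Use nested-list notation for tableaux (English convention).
After inserting 1: P = [[1]].
After inserting 3: P = [[1, 3]].
After inserting 2: P = [[1, 2], [3]].
After inserting 5: P = [[1, 2, 5], [3]].
After inserting 4: P = [[1, 2, 4], [3, 5]].
After inserting 6: P = [[1, 2, 4, 6], [3, 5]].

So P = [[1, 2, 4, 6], [3, 5]].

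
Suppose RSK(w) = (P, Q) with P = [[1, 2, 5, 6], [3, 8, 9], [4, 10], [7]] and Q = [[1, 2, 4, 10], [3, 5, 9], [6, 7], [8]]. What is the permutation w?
Reverse RSK: for i = n, n-1, ..., 1, locate i in Q, remove the corresponding corner cell from P, and reverse-bump its entry up through P; the value ejected from row 1 is w(i).

So w = 7 8 4 10 9 1 3 2 5 6.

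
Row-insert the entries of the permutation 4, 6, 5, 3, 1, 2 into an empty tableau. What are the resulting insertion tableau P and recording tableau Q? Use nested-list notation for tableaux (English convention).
P = [[1, 2], [3, 5], [4], [6]], Q = [[1, 2], [3, 6], [4], [5]]

Insert each entry of the permutation into P by Schensted row insertion, recording in Q the position of each new cell.

Insert 4: appended to row 1. P = [[4]].
Insert 6: appended to row 1. P = [[4, 6]].
Insert 5: 5 bumps 6 from row 1; 6 starts row 2. P = [[4, 5], [6]].
Insert 3: 3 bumps 4 from row 1; 4 bumps 6 from row 2; 6 starts row 3. P = [[3, 5], [4], [6]].
Insert 1: 1 bumps 3 from row 1; 3 bumps 4 from row 2; 4 bumps 6 from row 3; 6 starts row 4. P = [[1, 5], [3], [4], [6]].
Insert 2: 2 bumps 5 from row 1; 5 appends to row 2. P = [[1, 2], [3, 5], [4], [6]].

So P = [[1, 2], [3, 5], [4], [6]], Q = [[1, 2], [3, 6], [4], [5]].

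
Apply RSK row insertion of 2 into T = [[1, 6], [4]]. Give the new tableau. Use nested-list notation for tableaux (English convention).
[[1, 2], [4, 6]]

In row 1, 2 replaces 6 (the leftmost entry greater than 2); 6 is bumped to row 2. 6 is appended to row 2. The new tableau is [[1, 2], [4, 6]].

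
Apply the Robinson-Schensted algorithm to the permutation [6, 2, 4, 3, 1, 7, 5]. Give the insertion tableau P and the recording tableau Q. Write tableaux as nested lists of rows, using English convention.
P = [[1, 3, 5], [2, 7], [4], [6]], Q = [[1, 3, 6], [2, 7], [4], [5]]

Insert each entry of the permutation into P by Schensted row insertion, recording in Q the position of each new cell.

After inserting 6: P = [[6]].
After inserting 2: P = [[2], [6]].
After inserting 4: P = [[2, 4], [6]].
After inserting 3: P = [[2, 3], [4], [6]].
After inserting 1: P = [[1, 3], [2], [4], [6]].
After inserting 7: P = [[1, 3, 7], [2], [4], [6]].
After inserting 5: P = [[1, 3, 5], [2, 7], [4], [6]].

So P = [[1, 3, 5], [2, 7], [4], [6]], Q = [[1, 3, 6], [2, 7], [4], [5]].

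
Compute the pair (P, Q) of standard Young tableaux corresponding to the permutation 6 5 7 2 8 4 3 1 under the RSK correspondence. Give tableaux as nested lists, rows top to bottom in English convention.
P = [[1, 3, 8], [2, 7], [4], [5], [6]], Q = [[1, 3, 5], [2, 6], [4], [7], [8]]

Insert each entry of the permutation into P by Schensted row insertion, recording in Q the position of each new cell.

After inserting 6: P = [[6]].
After inserting 5: P = [[5], [6]].
After inserting 7: P = [[5, 7], [6]].
After inserting 2: P = [[2, 7], [5], [6]].
After inserting 8: P = [[2, 7, 8], [5], [6]].
After inserting 4: P = [[2, 4, 8], [5, 7], [6]].
After inserting 3: P = [[2, 3, 8], [4, 7], [5], [6]].
After inserting 1: P = [[1, 3, 8], [2, 7], [4], [5], [6]].

So P = [[1, 3, 8], [2, 7], [4], [5], [6]], Q = [[1, 3, 5], [2, 6], [4], [7], [8]].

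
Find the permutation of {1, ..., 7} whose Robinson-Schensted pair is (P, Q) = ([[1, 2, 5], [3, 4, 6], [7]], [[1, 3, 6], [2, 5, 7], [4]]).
Reverse the RSK construction: for i from n down to 1, find the cell of Q containing i, remove the entry at that cell from P, and reverse-bump it up through P; the value ejected from row 1 is w(i).

Step i=7: Q has 7 at row 2, column 3; remove 6 from row 2 of P and reverse-bump: 6 enters row 1 and ejects 5. So w(7) = 5. P is now [[1, 2, 6], [3, 4], [7]].
Step i=6: Q has 6 at row 1, column 3; remove that cell from P, ejecting 6. So w(6) = 6. P is now [[1, 2], [3, 4], [7]].
Step i=5: Q has 5 at row 2, column 2; remove 4 from row 2 of P and reverse-bump: 4 enters row 1 and ejects 2. So w(5) = 2. P is now [[1, 4], [3], [7]].
Step i=4: Q has 4 at row 3, column 1; remove 7 from row 3 of P and reverse-bump: 7 enters row 2 and ejects 3; 3 enters row 1 and ejects 1. So w(4) = 1. P is now [[3, 4], [7]].
Step i=3: Q has 3 at row 1, column 2; remove that cell from P, ejecting 4. So w(3) = 4. P is now [[3], [7]].
Step i=2: Q has 2 at row 2, column 1; remove 7 from row 2 of P and reverse-bump: 7 enters row 1 and ejects 3. So w(2) = 3. P is now [[7]].
Step i=1: Q has 1 at row 1, column 1; remove that cell from P, ejecting 7. So w(1) = 7. P is now [].

So w = 7 3 4 1 2 6 5.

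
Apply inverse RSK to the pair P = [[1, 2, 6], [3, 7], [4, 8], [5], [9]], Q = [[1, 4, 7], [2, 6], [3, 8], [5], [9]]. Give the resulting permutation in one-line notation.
Reverse the RSK construction: for i from n down to 1, find the cell of Q containing i, remove the entry at that cell from P, and reverse-bump it up through P; the value ejected from row 1 is w(i).

Step i=9: Q has 9 at row 5, column 1; remove 9 from row 5 of P and reverse-bump: 9 enters row 4 and ejects 5; 5 enters row 3 and ejects 4; 4 enters row 2 and ejects 3; 3 enters row 1 and ejects 2. So w(9) = 2. P is now [[1, 3, 6], [4, 7], [5, 8], [9]].
Step i=8: Q has 8 at row 3, column 2; remove 8 from row 3 of P and reverse-bump: 8 enters row 2 and ejects 7; 7 enters row 1 and ejects 6. So w(8) = 6. P is now [[1, 3, 7], [4, 8], [5], [9]].
Step i=7: Q has 7 at row 1, column 3; remove that cell from P, ejecting 7. So w(7) = 7. P is now [[1, 3], [4, 8], [5], [9]].
Step i=6: Q has 6 at row 2, column 2; remove 8 from row 2 of P and reverse-bump: 8 enters row 1 and ejects 3. So w(6) = 3. P is now [[1, 8], [4], [5], [9]].
Step i=5: Q has 5 at row 4, column 1; remove 9 from row 4 of P and reverse-bump: 9 enters row 3 and ejects 5; 5 enters row 2 and ejects 4; 4 enters row 1 and ejects 1. So w(5) = 1. P is now [[4, 8], [5], [9]].
Step i=4: Q has 4 at row 1, column 2; remove that cell from P, ejecting 8. So w(4) = 8. P is now [[4], [5], [9]].
Step i=3: Q has 3 at row 3, column 1; remove 9 from row 3 of P and reverse-bump: 9 enters row 2 and ejects 5; 5 enters row 1 and ejects 4. So w(3) = 4. P is now [[5], [9]].
Step i=2: Q has 2 at row 2, column 1; remove 9 from row 2 of P and reverse-bump: 9 enters row 1 and ejects 5. So w(2) = 5. P is now [[9]].
Step i=1: Q has 1 at row 1, column 1; remove that cell from P, ejecting 9. So w(1) = 9. P is now [].

So w = 9 5 4 8 1 3 7 6 2.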